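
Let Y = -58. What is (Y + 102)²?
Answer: 1936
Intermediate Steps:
(Y + 102)² = (-58 + 102)² = 44² = 1936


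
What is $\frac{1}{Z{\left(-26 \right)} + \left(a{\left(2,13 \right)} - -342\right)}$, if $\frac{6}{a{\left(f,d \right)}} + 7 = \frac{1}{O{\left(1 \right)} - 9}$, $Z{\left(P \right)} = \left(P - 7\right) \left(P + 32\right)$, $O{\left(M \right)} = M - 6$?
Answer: $\frac{33}{4724} \approx 0.0069856$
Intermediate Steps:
$O{\left(M \right)} = -6 + M$ ($O{\left(M \right)} = M - 6 = -6 + M$)
$Z{\left(P \right)} = \left(-7 + P\right) \left(32 + P\right)$
$a{\left(f,d \right)} = - \frac{28}{33}$ ($a{\left(f,d \right)} = \frac{6}{-7 + \frac{1}{\left(-6 + 1\right) - 9}} = \frac{6}{-7 + \frac{1}{-5 - 9}} = \frac{6}{-7 + \frac{1}{-14}} = \frac{6}{-7 - \frac{1}{14}} = \frac{6}{- \frac{99}{14}} = 6 \left(- \frac{14}{99}\right) = - \frac{28}{33}$)
$\frac{1}{Z{\left(-26 \right)} + \left(a{\left(2,13 \right)} - -342\right)} = \frac{1}{\left(-224 + \left(-26\right)^{2} + 25 \left(-26\right)\right) - - \frac{11258}{33}} = \frac{1}{\left(-224 + 676 - 650\right) + \left(- \frac{28}{33} + 342\right)} = \frac{1}{-198 + \frac{11258}{33}} = \frac{1}{\frac{4724}{33}} = \frac{33}{4724}$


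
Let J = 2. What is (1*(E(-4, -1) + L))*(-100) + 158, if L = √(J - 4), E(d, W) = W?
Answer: 258 - 100*I*√2 ≈ 258.0 - 141.42*I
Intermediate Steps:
L = I*√2 (L = √(2 - 4) = √(-2) = I*√2 ≈ 1.4142*I)
(1*(E(-4, -1) + L))*(-100) + 158 = (1*(-1 + I*√2))*(-100) + 158 = (-1 + I*√2)*(-100) + 158 = (100 - 100*I*√2) + 158 = 258 - 100*I*√2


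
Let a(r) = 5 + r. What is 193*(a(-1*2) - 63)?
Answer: -11580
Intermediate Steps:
193*(a(-1*2) - 63) = 193*((5 - 1*2) - 63) = 193*((5 - 2) - 63) = 193*(3 - 63) = 193*(-60) = -11580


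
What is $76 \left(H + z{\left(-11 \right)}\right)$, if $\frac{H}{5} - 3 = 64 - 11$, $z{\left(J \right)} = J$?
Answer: $20444$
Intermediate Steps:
$H = 280$ ($H = 15 + 5 \left(64 - 11\right) = 15 + 5 \cdot 53 = 15 + 265 = 280$)
$76 \left(H + z{\left(-11 \right)}\right) = 76 \left(280 - 11\right) = 76 \cdot 269 = 20444$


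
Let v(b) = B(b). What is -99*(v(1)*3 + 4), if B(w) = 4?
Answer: -1584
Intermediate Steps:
v(b) = 4
-99*(v(1)*3 + 4) = -99*(4*3 + 4) = -99*(12 + 4) = -99*16 = -1584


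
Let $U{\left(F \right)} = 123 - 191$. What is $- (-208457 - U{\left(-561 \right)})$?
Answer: $208389$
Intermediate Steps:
$U{\left(F \right)} = -68$ ($U{\left(F \right)} = 123 - 191 = -68$)
$- (-208457 - U{\left(-561 \right)}) = - (-208457 - -68) = - (-208457 + 68) = \left(-1\right) \left(-208389\right) = 208389$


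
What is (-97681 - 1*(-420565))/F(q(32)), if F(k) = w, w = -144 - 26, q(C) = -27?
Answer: -161442/85 ≈ -1899.3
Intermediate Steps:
w = -170
F(k) = -170
(-97681 - 1*(-420565))/F(q(32)) = (-97681 - 1*(-420565))/(-170) = (-97681 + 420565)*(-1/170) = 322884*(-1/170) = -161442/85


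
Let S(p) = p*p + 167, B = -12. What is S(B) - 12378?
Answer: -12067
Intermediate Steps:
S(p) = 167 + p² (S(p) = p² + 167 = 167 + p²)
S(B) - 12378 = (167 + (-12)²) - 12378 = (167 + 144) - 12378 = 311 - 12378 = -12067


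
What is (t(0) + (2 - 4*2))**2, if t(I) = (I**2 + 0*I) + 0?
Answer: 36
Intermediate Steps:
t(I) = I**2 (t(I) = (I**2 + 0) + 0 = I**2 + 0 = I**2)
(t(0) + (2 - 4*2))**2 = (0**2 + (2 - 4*2))**2 = (0 + (2 - 8))**2 = (0 - 6)**2 = (-6)**2 = 36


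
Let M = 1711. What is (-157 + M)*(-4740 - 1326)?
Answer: -9426564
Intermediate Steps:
(-157 + M)*(-4740 - 1326) = (-157 + 1711)*(-4740 - 1326) = 1554*(-6066) = -9426564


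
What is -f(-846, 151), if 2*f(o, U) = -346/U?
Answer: 173/151 ≈ 1.1457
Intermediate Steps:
f(o, U) = -173/U (f(o, U) = (-346/U)/2 = -173/U)
-f(-846, 151) = -(-173)/151 = -1*(-173/151) = 173/151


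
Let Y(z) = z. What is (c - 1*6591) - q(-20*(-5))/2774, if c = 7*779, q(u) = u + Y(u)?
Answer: -1578506/1387 ≈ -1138.1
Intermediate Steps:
q(u) = 2*u (q(u) = u + u = 2*u)
c = 5453
(c - 1*6591) - q(-20*(-5))/2774 = (5453 - 1*6591) - 2*(-20*(-5))/2774 = (5453 - 6591) - 2*100/2774 = -1138 - 200/2774 = -1138 - 1*100/1387 = -1138 - 100/1387 = -1578506/1387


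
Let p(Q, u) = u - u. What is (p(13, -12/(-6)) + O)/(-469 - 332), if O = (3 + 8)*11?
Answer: -121/801 ≈ -0.15106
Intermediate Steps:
p(Q, u) = 0
O = 121 (O = 11*11 = 121)
(p(13, -12/(-6)) + O)/(-469 - 332) = (0 + 121)/(-469 - 332) = 121/(-801) = 121*(-1/801) = -121/801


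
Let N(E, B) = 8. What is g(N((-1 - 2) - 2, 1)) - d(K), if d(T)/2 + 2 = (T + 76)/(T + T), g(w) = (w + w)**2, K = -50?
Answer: 6513/25 ≈ 260.52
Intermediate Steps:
g(w) = 4*w**2 (g(w) = (2*w)**2 = 4*w**2)
d(T) = -4 + (76 + T)/T (d(T) = -4 + 2*((T + 76)/(T + T)) = -4 + 2*((76 + T)/((2*T))) = -4 + 2*((76 + T)*(1/(2*T))) = -4 + 2*((76 + T)/(2*T)) = -4 + (76 + T)/T)
g(N((-1 - 2) - 2, 1)) - d(K) = 4*8**2 - (-3 + 76/(-50)) = 4*64 - (-3 + 76*(-1/50)) = 256 - (-3 - 38/25) = 256 - 1*(-113/25) = 256 + 113/25 = 6513/25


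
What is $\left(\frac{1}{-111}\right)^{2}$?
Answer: $\frac{1}{12321} \approx 8.1162 \cdot 10^{-5}$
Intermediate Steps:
$\left(\frac{1}{-111}\right)^{2} = \left(- \frac{1}{111}\right)^{2} = \frac{1}{12321}$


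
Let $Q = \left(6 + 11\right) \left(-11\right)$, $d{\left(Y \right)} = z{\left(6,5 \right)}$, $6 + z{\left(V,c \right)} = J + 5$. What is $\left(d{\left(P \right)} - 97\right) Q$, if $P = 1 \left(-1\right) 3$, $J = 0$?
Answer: $18326$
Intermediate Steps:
$P = -3$ ($P = \left(-1\right) 3 = -3$)
$z{\left(V,c \right)} = -1$ ($z{\left(V,c \right)} = -6 + \left(0 + 5\right) = -6 + 5 = -1$)
$d{\left(Y \right)} = -1$
$Q = -187$ ($Q = 17 \left(-11\right) = -187$)
$\left(d{\left(P \right)} - 97\right) Q = \left(-1 - 97\right) \left(-187\right) = \left(-98\right) \left(-187\right) = 18326$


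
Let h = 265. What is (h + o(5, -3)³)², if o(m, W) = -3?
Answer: 56644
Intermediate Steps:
(h + o(5, -3)³)² = (265 + (-3)³)² = (265 - 27)² = 238² = 56644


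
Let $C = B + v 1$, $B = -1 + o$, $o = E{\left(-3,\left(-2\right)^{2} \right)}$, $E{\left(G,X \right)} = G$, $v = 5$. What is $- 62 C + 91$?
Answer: $29$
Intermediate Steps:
$o = -3$
$B = -4$ ($B = -1 - 3 = -4$)
$C = 1$ ($C = -4 + 5 \cdot 1 = -4 + 5 = 1$)
$- 62 C + 91 = \left(-62\right) 1 + 91 = -62 + 91 = 29$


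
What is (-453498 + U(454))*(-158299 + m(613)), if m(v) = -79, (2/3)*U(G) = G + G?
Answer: 71608395408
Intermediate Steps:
U(G) = 3*G (U(G) = 3*(G + G)/2 = 3*(2*G)/2 = 3*G)
(-453498 + U(454))*(-158299 + m(613)) = (-453498 + 3*454)*(-158299 - 79) = (-453498 + 1362)*(-158378) = -452136*(-158378) = 71608395408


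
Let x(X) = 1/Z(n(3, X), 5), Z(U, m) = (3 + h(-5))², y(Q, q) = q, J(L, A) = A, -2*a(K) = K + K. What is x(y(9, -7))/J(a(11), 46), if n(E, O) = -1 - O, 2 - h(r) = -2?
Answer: 1/2254 ≈ 0.00044366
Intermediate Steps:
h(r) = 4 (h(r) = 2 - 1*(-2) = 2 + 2 = 4)
a(K) = -K (a(K) = -(K + K)/2 = -K)
Z(U, m) = 49 (Z(U, m) = (3 + 4)² = 7² = 49)
x(X) = 1/49
x(y(9, -7))/J(a(11), 46) = (1/49)/46 = (1/49)*(1/46) = 1/2254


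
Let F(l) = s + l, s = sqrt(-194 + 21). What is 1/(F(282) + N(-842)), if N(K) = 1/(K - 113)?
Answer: 257190095/72685117806 - 912025*I*sqrt(173)/72685117806 ≈ 0.0035384 - 0.00016504*I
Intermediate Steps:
s = I*sqrt(173) (s = sqrt(-173) = I*sqrt(173) ≈ 13.153*I)
N(K) = 1/(-113 + K)
F(l) = l + I*sqrt(173) (F(l) = I*sqrt(173) + l = l + I*sqrt(173))
1/(F(282) + N(-842)) = 1/((282 + I*sqrt(173)) + 1/(-113 - 842)) = 1/((282 + I*sqrt(173)) + 1/(-955)) = 1/((282 + I*sqrt(173)) - 1/955) = 1/(269309/955 + I*sqrt(173))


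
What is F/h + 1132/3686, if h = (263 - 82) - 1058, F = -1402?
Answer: 3080268/1616311 ≈ 1.9057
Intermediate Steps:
h = -877 (h = 181 - 1058 = -877)
F/h + 1132/3686 = -1402/(-877) + 1132/3686 = -1402*(-1/877) + 1132*(1/3686) = 1402/877 + 566/1843 = 3080268/1616311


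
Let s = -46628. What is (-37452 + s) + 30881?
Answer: -53199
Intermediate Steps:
(-37452 + s) + 30881 = (-37452 - 46628) + 30881 = -84080 + 30881 = -53199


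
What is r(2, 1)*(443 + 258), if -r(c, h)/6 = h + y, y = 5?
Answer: -25236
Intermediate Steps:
r(c, h) = -30 - 6*h (r(c, h) = -6*(h + 5) = -6*(5 + h) = -30 - 6*h)
r(2, 1)*(443 + 258) = (-30 - 6*1)*(443 + 258) = (-30 - 6)*701 = -36*701 = -25236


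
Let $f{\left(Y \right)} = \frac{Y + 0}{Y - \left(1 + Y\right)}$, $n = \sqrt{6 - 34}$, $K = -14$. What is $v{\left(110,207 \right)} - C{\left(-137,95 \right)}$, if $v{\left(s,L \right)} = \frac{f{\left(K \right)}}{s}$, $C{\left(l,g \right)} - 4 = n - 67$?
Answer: $\frac{3472}{55} - 2 i \sqrt{7} \approx 63.127 - 5.2915 i$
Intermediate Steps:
$n = 2 i \sqrt{7}$ ($n = \sqrt{-28} = 2 i \sqrt{7} \approx 5.2915 i$)
$C{\left(l,g \right)} = -63 + 2 i \sqrt{7}$ ($C{\left(l,g \right)} = 4 + \left(2 i \sqrt{7} - 67\right) = 4 - \left(67 - 2 i \sqrt{7}\right) = -63 + 2 i \sqrt{7}$)
$f{\left(Y \right)} = - Y$ ($f{\left(Y \right)} = \frac{Y}{-1} = Y \left(-1\right) = - Y$)
$v{\left(s,L \right)} = \frac{14}{s}$ ($v{\left(s,L \right)} = \frac{\left(-1\right) \left(-14\right)}{s} = \frac{14}{s}$)
$v{\left(110,207 \right)} - C{\left(-137,95 \right)} = \frac{14}{110} - \left(-63 + 2 i \sqrt{7}\right) = 14 \cdot \frac{1}{110} + \left(63 - 2 i \sqrt{7}\right) = \frac{7}{55} + \left(63 - 2 i \sqrt{7}\right) = \frac{3472}{55} - 2 i \sqrt{7}$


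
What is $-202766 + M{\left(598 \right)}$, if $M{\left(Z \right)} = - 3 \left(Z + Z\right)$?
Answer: $-206354$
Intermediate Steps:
$M{\left(Z \right)} = - 6 Z$ ($M{\left(Z \right)} = - 3 \cdot 2 Z = - 6 Z$)
$-202766 + M{\left(598 \right)} = -202766 - 3588 = -206354$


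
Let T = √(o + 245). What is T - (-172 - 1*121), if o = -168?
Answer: 293 + √77 ≈ 301.77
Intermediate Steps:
T = √77 (T = √(-168 + 245) = √77 ≈ 8.7750)
T - (-172 - 1*121) = √77 - (-172 - 1*121) = √77 - (-172 - 121) = √77 - 1*(-293) = √77 + 293 = 293 + √77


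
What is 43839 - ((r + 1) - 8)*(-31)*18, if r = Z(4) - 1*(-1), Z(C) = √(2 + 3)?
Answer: 40491 + 558*√5 ≈ 41739.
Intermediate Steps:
Z(C) = √5
r = 1 + √5 (r = √5 - 1*(-1) = √5 + 1 = 1 + √5 ≈ 3.2361)
43839 - ((r + 1) - 8)*(-31)*18 = 43839 - (((1 + √5) + 1) - 8)*(-31)*18 = 43839 - ((2 + √5) - 8)*(-31)*18 = 43839 - (-6 + √5)*(-31)*18 = 43839 - (186 - 31*√5)*18 = 43839 - (3348 - 558*√5) = 43839 + (-3348 + 558*√5) = 40491 + 558*√5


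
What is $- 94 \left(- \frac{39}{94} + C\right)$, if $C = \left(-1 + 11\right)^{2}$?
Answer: $-9361$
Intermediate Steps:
$C = 100$ ($C = 10^{2} = 100$)
$- 94 \left(- \frac{39}{94} + C\right) = - 94 \left(- \frac{39}{94} + 100\right) = \left(-94\right) \frac{9361}{94} = -9361$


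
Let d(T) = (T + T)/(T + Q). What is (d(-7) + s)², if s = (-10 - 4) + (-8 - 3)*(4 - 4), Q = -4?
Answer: 19600/121 ≈ 161.98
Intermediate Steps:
d(T) = 2*T/(-4 + T) (d(T) = (T + T)/(T - 4) = (2*T)/(-4 + T) = 2*T/(-4 + T))
s = -14 (s = -14 - 11*0 = -14 + 0 = -14)
(d(-7) + s)² = (2*(-7)/(-4 - 7) - 14)² = (2*(-7)/(-11) - 14)² = (2*(-7)*(-1/11) - 14)² = (14/11 - 14)² = (-140/11)² = 19600/121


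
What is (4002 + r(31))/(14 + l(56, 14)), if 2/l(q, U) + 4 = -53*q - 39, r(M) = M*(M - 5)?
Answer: 1809611/5269 ≈ 343.44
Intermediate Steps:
r(M) = M*(-5 + M)
l(q, U) = 2/(-43 - 53*q) (l(q, U) = 2/(-4 + (-53*q - 39)) = 2/(-4 + (-39 - 53*q)) = 2/(-43 - 53*q))
(4002 + r(31))/(14 + l(56, 14)) = (4002 + 31*(-5 + 31))/(14 - 2/(43 + 53*56)) = (4002 + 31*26)/(14 - 2/(43 + 2968)) = (4002 + 806)/(14 - 2/3011) = 4808/(14 - 2*1/3011) = 4808/(14 - 2/3011) = 4808/(42152/3011) = 4808*(3011/42152) = 1809611/5269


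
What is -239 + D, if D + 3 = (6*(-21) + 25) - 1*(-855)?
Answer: 512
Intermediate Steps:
D = 751 (D = -3 + ((6*(-21) + 25) - 1*(-855)) = -3 + ((-126 + 25) + 855) = -3 + (-101 + 855) = -3 + 754 = 751)
-239 + D = -239 + 751 = 512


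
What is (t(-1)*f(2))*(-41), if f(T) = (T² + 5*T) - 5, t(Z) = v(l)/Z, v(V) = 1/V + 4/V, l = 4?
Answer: 1845/4 ≈ 461.25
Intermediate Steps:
v(V) = 5/V (v(V) = 1/V + 4/V = 5/V)
t(Z) = 5/(4*Z) (t(Z) = (5/4)/Z = (5*(¼))/Z = 5/(4*Z))
f(T) = -5 + T² + 5*T
(t(-1)*f(2))*(-41) = (((5/4)/(-1))*(-5 + 2² + 5*2))*(-41) = (((5/4)*(-1))*(-5 + 4 + 10))*(-41) = -5/4*9*(-41) = -45/4*(-41) = 1845/4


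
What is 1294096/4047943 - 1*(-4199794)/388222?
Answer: 8751461630527/785750263673 ≈ 11.138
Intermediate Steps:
1294096/4047943 - 1*(-4199794)/388222 = 1294096*(1/4047943) + 4199794*(1/388222) = 1294096/4047943 + 2099897/194111 = 8751461630527/785750263673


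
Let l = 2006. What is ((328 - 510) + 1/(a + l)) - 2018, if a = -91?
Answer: -4212999/1915 ≈ -2200.0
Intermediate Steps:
((328 - 510) + 1/(a + l)) - 2018 = ((328 - 510) + 1/(-91 + 2006)) - 2018 = (-182 + 1/1915) - 2018 = -348529/1915 - 2018 = -4212999/1915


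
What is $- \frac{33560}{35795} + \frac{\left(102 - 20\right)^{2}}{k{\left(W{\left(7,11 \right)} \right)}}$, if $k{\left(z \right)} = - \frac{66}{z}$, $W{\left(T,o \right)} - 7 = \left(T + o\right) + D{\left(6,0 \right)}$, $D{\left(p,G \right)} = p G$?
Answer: $- \frac{601935446}{236247} \approx -2547.9$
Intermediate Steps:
$D{\left(p,G \right)} = G p$
$W{\left(T,o \right)} = 7 + T + o$ ($W{\left(T,o \right)} = 7 + \left(\left(T + o\right) + 0 \cdot 6\right) = 7 + \left(\left(T + o\right) + 0\right) = 7 + \left(T + o\right) = 7 + T + o$)
$- \frac{33560}{35795} + \frac{\left(102 - 20\right)^{2}}{k{\left(W{\left(7,11 \right)} \right)}} = - \frac{33560}{35795} + \frac{\left(102 - 20\right)^{2}}{\left(-66\right) \frac{1}{7 + 7 + 11}} = \left(-33560\right) \frac{1}{35795} + \frac{82^{2}}{\left(-66\right) \frac{1}{25}} = - \frac{6712}{7159} + \frac{6724}{\left(-66\right) \frac{1}{25}} = - \frac{6712}{7159} + \frac{6724}{- \frac{66}{25}} = - \frac{6712}{7159} + 6724 \left(- \frac{25}{66}\right) = - \frac{6712}{7159} - \frac{84050}{33} = - \frac{601935446}{236247}$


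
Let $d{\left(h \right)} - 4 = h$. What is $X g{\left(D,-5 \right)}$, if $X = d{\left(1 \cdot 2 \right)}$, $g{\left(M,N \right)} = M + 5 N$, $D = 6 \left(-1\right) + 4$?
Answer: $-162$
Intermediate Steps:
$D = -2$ ($D = -6 + 4 = -2$)
$d{\left(h \right)} = 4 + h$
$X = 6$ ($X = 4 + 1 \cdot 2 = 4 + 2 = 6$)
$X g{\left(D,-5 \right)} = 6 \left(-2 + 5 \left(-5\right)\right) = 6 \left(-2 - 25\right) = 6 \left(-27\right) = -162$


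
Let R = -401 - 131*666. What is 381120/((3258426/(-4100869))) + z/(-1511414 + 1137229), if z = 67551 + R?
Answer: -97470391599357984/203209022135 ≈ -4.7966e+5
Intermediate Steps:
R = -87647 (R = -401 - 87246 = -87647)
z = -20096 (z = 67551 - 87647 = -20096)
381120/((3258426/(-4100869))) + z/(-1511414 + 1137229) = 381120/((3258426/(-4100869))) - 20096/(-1511414 + 1137229) = 381120/((3258426*(-1/4100869))) - 20096/(-374185) = 381120/(-3258426/4100869) - 20096*(-1/374185) = 381120*(-4100869/3258426) + 20096/374185 = -260487198880/543071 + 20096/374185 = -97470391599357984/203209022135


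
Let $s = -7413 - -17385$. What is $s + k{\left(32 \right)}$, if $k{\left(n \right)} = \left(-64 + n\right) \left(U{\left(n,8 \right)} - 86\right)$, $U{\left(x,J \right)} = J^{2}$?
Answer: $10676$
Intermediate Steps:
$k{\left(n \right)} = 1408 - 22 n$ ($k{\left(n \right)} = \left(-64 + n\right) \left(8^{2} - 86\right) = \left(-64 + n\right) \left(64 - 86\right) = \left(-64 + n\right) \left(-22\right) = 1408 - 22 n$)
$s = 9972$ ($s = -7413 + 17385 = 9972$)
$s + k{\left(32 \right)} = 9972 + \left(1408 - 704\right) = 9972 + 704 = 10676$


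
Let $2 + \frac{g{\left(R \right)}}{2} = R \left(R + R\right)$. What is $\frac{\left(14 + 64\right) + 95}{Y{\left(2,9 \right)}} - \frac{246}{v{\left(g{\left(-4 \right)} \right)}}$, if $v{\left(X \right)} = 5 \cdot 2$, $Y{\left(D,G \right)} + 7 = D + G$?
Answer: $\frac{373}{20} \approx 18.65$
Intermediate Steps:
$Y{\left(D,G \right)} = -7 + D + G$ ($Y{\left(D,G \right)} = -7 + \left(D + G\right) = -7 + D + G$)
$g{\left(R \right)} = -4 + 4 R^{2}$ ($g{\left(R \right)} = -4 + 2 R \left(R + R\right) = -4 + 2 R 2 R = -4 + 2 \cdot 2 R^{2} = -4 + 4 R^{2}$)
$v{\left(X \right)} = 10$
$\frac{\left(14 + 64\right) + 95}{Y{\left(2,9 \right)}} - \frac{246}{v{\left(g{\left(-4 \right)} \right)}} = \frac{\left(14 + 64\right) + 95}{-7 + 2 + 9} - \frac{246}{10} = \frac{78 + 95}{4} - \frac{123}{5} = 173 \cdot \frac{1}{4} - \frac{123}{5} = \frac{173}{4} - \frac{123}{5} = \frac{373}{20}$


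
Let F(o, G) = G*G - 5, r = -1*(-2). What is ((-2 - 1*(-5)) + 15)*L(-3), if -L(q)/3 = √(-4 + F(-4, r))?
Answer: -54*I*√5 ≈ -120.75*I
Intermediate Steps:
r = 2
F(o, G) = -5 + G² (F(o, G) = G² - 5 = -5 + G²)
L(q) = -3*I*√5 (L(q) = -3*√(-4 + (-5 + 2²)) = -3*√(-4 + (-5 + 4)) = -3*√(-4 - 1) = -3*I*√5)
((-2 - 1*(-5)) + 15)*L(-3) = ((-2 - 1*(-5)) + 15)*(-3*I*√5) = ((-2 + 5) + 15)*(-3*I*√5) = (3 + 15)*(-3*I*√5) = 18*(-3*I*√5) = -54*I*√5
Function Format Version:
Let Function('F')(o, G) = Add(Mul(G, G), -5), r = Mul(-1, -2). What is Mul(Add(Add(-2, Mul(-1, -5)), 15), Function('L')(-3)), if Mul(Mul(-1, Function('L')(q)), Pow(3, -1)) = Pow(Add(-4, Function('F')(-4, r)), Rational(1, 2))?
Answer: Mul(-54, I, Pow(5, Rational(1, 2))) ≈ Mul(-120.75, I)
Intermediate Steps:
r = 2
Function('F')(o, G) = Add(-5, Pow(G, 2)) (Function('F')(o, G) = Add(Pow(G, 2), -5) = Add(-5, Pow(G, 2)))
Function('L')(q) = Mul(-3, I, Pow(5, Rational(1, 2))) (Function('L')(q) = Mul(-3, Pow(Add(-4, Add(-5, Pow(2, 2))), Rational(1, 2))) = Mul(-3, Pow(Add(-4, Add(-5, 4)), Rational(1, 2))) = Mul(-3, Pow(Add(-4, -1), Rational(1, 2))) = Mul(-3, Pow(-5, Rational(1, 2))) = Mul(-3, Mul(I, Pow(5, Rational(1, 2)))) = Mul(-3, I, Pow(5, Rational(1, 2))))
Mul(Add(Add(-2, Mul(-1, -5)), 15), Function('L')(-3)) = Mul(Add(Add(-2, Mul(-1, -5)), 15), Mul(-3, I, Pow(5, Rational(1, 2)))) = Mul(Add(Add(-2, 5), 15), Mul(-3, I, Pow(5, Rational(1, 2)))) = Mul(Add(3, 15), Mul(-3, I, Pow(5, Rational(1, 2)))) = Mul(18, Mul(-3, I, Pow(5, Rational(1, 2)))) = Mul(-54, I, Pow(5, Rational(1, 2)))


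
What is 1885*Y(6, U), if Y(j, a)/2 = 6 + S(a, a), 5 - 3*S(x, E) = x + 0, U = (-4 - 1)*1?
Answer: 105560/3 ≈ 35187.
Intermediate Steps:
U = -5 (U = -5*1 = -5)
S(x, E) = 5/3 - x/3 (S(x, E) = 5/3 - (x + 0)/3 = 5/3 - x/3)
Y(j, a) = 46/3 - 2*a/3 (Y(j, a) = 2*(6 + (5/3 - a/3)) = 2*(23/3 - a/3) = 46/3 - 2*a/3)
1885*Y(6, U) = 1885*(46/3 - 2/3*(-5)) = 1885*(46/3 + 10/3) = 1885*(56/3) = 105560/3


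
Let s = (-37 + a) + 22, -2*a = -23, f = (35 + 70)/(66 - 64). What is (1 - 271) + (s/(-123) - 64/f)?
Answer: -778317/2870 ≈ -271.19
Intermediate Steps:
f = 105/2 ≈ 52.500
a = 23/2 (a = -½*(-23) = 23/2 ≈ 11.500)
s = -7/2 (s = (-37 + 23/2) + 22 = -51/2 + 22 = -7/2 ≈ -3.5000)
(1 - 271) + (s/(-123) - 64/f) = (1 - 271) + (-7/2/(-123) - 64/105/2) = -270 + (-7/2*(-1/123) - 64*2/105) = -270 + (7/246 - 128/105) = -270 - 3417/2870 = -778317/2870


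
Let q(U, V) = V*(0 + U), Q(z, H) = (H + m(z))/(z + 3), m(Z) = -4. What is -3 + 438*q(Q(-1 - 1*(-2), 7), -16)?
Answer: -5259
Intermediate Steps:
Q(z, H) = (-4 + H)/(3 + z) (Q(z, H) = (H - 4)/(z + 3) = (-4 + H)/(3 + z))
q(U, V) = U*V (q(U, V) = V*U = U*V)
-3 + 438*q(Q(-1 - 1*(-2), 7), -16) = -3 + 438*(((-4 + 7)/(3 + (-1 - 1*(-2))))*(-16)) = -3 + 438*((3/(3 + (-1 + 2)))*(-16)) = -3 + 438*((3/(3 + 1))*(-16)) = -3 + 438*((3/4)*(-16)) = -3 + 438*(((¼)*3)*(-16)) = -3 + 438*((¾)*(-16)) = -3 + 438*(-12) = -3 - 5256 = -5259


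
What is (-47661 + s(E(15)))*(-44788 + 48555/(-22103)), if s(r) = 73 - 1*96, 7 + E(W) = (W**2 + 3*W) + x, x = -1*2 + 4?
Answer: 47207051232796/22103 ≈ 2.1358e+9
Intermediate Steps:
x = 2 (x = -2 + 4 = 2)
E(W) = -5 + W**2 + 3*W (E(W) = -7 + ((W**2 + 3*W) + 2) = -7 + (2 + W**2 + 3*W) = -5 + W**2 + 3*W)
s(r) = -23 (s(r) = 73 - 96 = -23)
(-47661 + s(E(15)))*(-44788 + 48555/(-22103)) = (-47661 - 23)*(-44788 + 48555/(-22103)) = -47684*(-44788 + 48555*(-1/22103)) = -47684*(-44788 - 48555/22103) = -47684*(-989997719/22103) = 47207051232796/22103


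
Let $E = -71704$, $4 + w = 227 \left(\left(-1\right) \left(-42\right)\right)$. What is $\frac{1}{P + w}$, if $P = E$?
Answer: $- \frac{1}{62174} \approx -1.6084 \cdot 10^{-5}$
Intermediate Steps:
$w = 9530$ ($w = -4 + 227 \left(\left(-1\right) \left(-42\right)\right) = -4 + 227 \cdot 42 = -4 + 9534 = 9530$)
$P = -71704$
$\frac{1}{P + w} = \frac{1}{-71704 + 9530} = \frac{1}{-62174} = - \frac{1}{62174}$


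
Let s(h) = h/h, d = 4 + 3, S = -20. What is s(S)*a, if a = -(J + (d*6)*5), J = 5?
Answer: -215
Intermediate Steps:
d = 7
s(h) = 1
a = -215 (a = -(5 + (7*6)*5) = -(5 + 42*5) = -(5 + 210) = -1*215 = -215)
s(S)*a = 1*(-215) = -215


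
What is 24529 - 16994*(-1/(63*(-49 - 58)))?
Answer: 165332995/6741 ≈ 24526.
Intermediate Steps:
24529 - 16994*(-1/(63*(-49 - 58))) = 24529 - 16994/((-107*(-63))) = 24529 - 16994/6741 = 165332995/6741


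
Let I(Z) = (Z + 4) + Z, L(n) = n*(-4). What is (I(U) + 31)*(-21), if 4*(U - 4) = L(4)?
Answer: -735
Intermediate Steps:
L(n) = -4*n
U = 0 (U = 4 + (-4*4)/4 = 4 + (1/4)*(-16) = 4 - 4 = 0)
I(Z) = 4 + 2*Z (I(Z) = (4 + Z) + Z = 4 + 2*Z)
(I(U) + 31)*(-21) = ((4 + 2*0) + 31)*(-21) = ((4 + 0) + 31)*(-21) = (4 + 31)*(-21) = 35*(-21) = -735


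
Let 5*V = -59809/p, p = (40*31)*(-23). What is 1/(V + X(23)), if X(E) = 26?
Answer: 142600/3767409 ≈ 0.037851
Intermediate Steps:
p = -28520 (p = 1240*(-23) = -28520)
V = 59809/142600 (V = (-59809/(-28520))/5 = (-59809*(-1/28520))/5 = (1/5)*(59809/28520) = 59809/142600 ≈ 0.41942)
1/(V + X(23)) = 1/(59809/142600 + 26) = 1/(3767409/142600) = 142600/3767409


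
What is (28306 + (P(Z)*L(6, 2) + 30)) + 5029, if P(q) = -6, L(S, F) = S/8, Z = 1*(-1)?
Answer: 66721/2 ≈ 33361.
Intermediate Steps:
Z = -1
L(S, F) = S/8 (L(S, F) = S*(⅛) = S/8)
(28306 + (P(Z)*L(6, 2) + 30)) + 5029 = (28306 + (-3*6/4 + 30)) + 5029 = (28306 + (-6*¾ + 30)) + 5029 = (28306 + (-9/2 + 30)) + 5029 = (28306 + 51/2) + 5029 = 56663/2 + 5029 = 66721/2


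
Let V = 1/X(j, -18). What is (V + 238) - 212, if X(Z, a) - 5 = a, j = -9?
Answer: 337/13 ≈ 25.923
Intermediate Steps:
X(Z, a) = 5 + a
V = -1/13 (V = 1/(5 - 18) = 1/(-13) = -1/13 ≈ -0.076923)
(V + 238) - 212 = (-1/13 + 238) - 212 = 3093/13 - 212 = 337/13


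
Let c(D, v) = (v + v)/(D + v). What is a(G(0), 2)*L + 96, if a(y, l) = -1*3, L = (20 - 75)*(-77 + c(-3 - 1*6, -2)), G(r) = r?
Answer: -12549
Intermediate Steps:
c(D, v) = 2*v/(D + v) (c(D, v) = (2*v)/(D + v) = 2*v/(D + v))
L = 4215 (L = (20 - 75)*(-77 + 2*(-2)/((-3 - 1*6) - 2)) = -55*(-77 + 2*(-2)/((-3 - 6) - 2)) = -55*(-77 + 2*(-2)/(-9 - 2)) = -55*(-77 + 2*(-2)/(-11)) = -55*(-77 + 2*(-2)*(-1/11)) = -55*(-77 + 4/11) = -55*(-843/11) = 4215)
a(y, l) = -3
a(G(0), 2)*L + 96 = -3*4215 + 96 = -12645 + 96 = -12549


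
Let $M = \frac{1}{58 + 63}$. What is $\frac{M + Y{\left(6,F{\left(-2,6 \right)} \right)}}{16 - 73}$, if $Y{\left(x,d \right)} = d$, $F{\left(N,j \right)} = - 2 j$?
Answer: $\frac{1451}{6897} \approx 0.21038$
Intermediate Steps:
$M = \frac{1}{121} \approx 0.0082645$
$\frac{M + Y{\left(6,F{\left(-2,6 \right)} \right)}}{16 - 73} = \frac{\frac{1}{121} - 12}{16 - 73} = \frac{\frac{1}{121} - 12}{-57} = \left(- \frac{1451}{121}\right) \left(- \frac{1}{57}\right) = \frac{1451}{6897}$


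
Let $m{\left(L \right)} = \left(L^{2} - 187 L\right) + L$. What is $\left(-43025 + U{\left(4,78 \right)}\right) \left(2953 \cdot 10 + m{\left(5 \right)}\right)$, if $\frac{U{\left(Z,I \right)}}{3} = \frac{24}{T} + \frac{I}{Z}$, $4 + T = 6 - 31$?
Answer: $- \frac{71339253625}{58} \approx -1.23 \cdot 10^{9}$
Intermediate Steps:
$T = -29$ ($T = -4 + \left(6 - 31\right) = -4 - 25 = -29$)
$U{\left(Z,I \right)} = - \frac{72}{29} + \frac{3 I}{Z}$ ($U{\left(Z,I \right)} = 3 \left(\frac{24}{-29} + \frac{I}{Z}\right) = 3 \left(24 \left(- \frac{1}{29}\right) + \frac{I}{Z}\right) = 3 \left(- \frac{24}{29} + \frac{I}{Z}\right) = - \frac{72}{29} + \frac{3 I}{Z}$)
$m{\left(L \right)} = L^{2} - 186 L$
$\left(-43025 + U{\left(4,78 \right)}\right) \left(2953 \cdot 10 + m{\left(5 \right)}\right) = \left(-43025 - \left(\frac{72}{29} - \frac{234}{4}\right)\right) \left(2953 \cdot 10 + 5 \left(-186 + 5\right)\right) = \left(-43025 - \left(\frac{72}{29} - \frac{117}{2}\right)\right) \left(29530 + 5 \left(-181\right)\right) = \left(-43025 + \left(- \frac{72}{29} + \frac{117}{2}\right)\right) \left(29530 - 905\right) = \left(-43025 + \frac{3249}{58}\right) 28625 = \left(- \frac{2492201}{58}\right) 28625 = - \frac{71339253625}{58}$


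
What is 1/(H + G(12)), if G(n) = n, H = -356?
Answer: -1/344 ≈ -0.0029070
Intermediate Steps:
1/(H + G(12)) = 1/(-356 + 12) = 1/(-344) = -1/344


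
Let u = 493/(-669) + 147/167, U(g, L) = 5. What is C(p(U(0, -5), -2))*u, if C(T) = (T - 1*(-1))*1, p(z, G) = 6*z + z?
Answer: 192144/37241 ≈ 5.1595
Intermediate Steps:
p(z, G) = 7*z
u = 16012/111723 (u = 493*(-1/669) + 147*(1/167) = -493/669 + 147/167 = 16012/111723 ≈ 0.14332)
C(T) = 1 + T (C(T) = (T + 1)*1 = (1 + T)*1 = 1 + T)
C(p(U(0, -5), -2))*u = (1 + 7*5)*(16012/111723) = (1 + 35)*(16012/111723) = 36*(16012/111723) = 192144/37241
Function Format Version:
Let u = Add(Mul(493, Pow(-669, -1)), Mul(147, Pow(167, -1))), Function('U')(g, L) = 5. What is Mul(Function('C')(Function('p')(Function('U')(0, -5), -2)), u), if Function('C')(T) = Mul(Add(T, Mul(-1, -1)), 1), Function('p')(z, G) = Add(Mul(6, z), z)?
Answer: Rational(192144, 37241) ≈ 5.1595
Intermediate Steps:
Function('p')(z, G) = Mul(7, z)
u = Rational(16012, 111723) (u = Add(Mul(493, Rational(-1, 669)), Mul(147, Rational(1, 167))) = Add(Rational(-493, 669), Rational(147, 167)) = Rational(16012, 111723) ≈ 0.14332)
Function('C')(T) = Add(1, T) (Function('C')(T) = Mul(Add(T, 1), 1) = Mul(Add(1, T), 1) = Add(1, T))
Mul(Function('C')(Function('p')(Function('U')(0, -5), -2)), u) = Mul(Add(1, Mul(7, 5)), Rational(16012, 111723)) = Mul(Add(1, 35), Rational(16012, 111723)) = Mul(36, Rational(16012, 111723)) = Rational(192144, 37241)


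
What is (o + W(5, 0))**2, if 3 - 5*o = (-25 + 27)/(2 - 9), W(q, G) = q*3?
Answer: 300304/1225 ≈ 245.15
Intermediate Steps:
W(q, G) = 3*q
o = 23/35 (o = 3/5 - (-25 + 27)/(5*(2 - 9)) = 3/5 - 2/(5*(-7)) = 3/5 - 2*(-1)/(5*7) = 3/5 - 1/5*(-2/7) = 3/5 + 2/35 = 23/35 ≈ 0.65714)
(o + W(5, 0))**2 = (23/35 + 3*5)**2 = (23/35 + 15)**2 = (548/35)**2 = 300304/1225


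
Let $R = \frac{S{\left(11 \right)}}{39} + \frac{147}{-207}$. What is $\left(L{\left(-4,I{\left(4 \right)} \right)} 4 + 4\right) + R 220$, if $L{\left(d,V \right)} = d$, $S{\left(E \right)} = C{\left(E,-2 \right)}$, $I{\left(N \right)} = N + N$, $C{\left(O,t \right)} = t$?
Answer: $- \frac{161024}{897} \approx -179.51$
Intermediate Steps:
$I{\left(N \right)} = 2 N$
$S{\left(E \right)} = -2$
$R = - \frac{683}{897}$ ($R = - \frac{2}{39} + \frac{147}{-207} = \left(-2\right) \frac{1}{39} + 147 \left(- \frac{1}{207}\right) = - \frac{2}{39} - \frac{49}{69} = - \frac{683}{897} \approx -0.76143$)
$\left(L{\left(-4,I{\left(4 \right)} \right)} 4 + 4\right) + R 220 = \left(\left(-4\right) 4 + 4\right) - \frac{150260}{897} = \left(-16 + 4\right) - \frac{150260}{897} = -12 - \frac{150260}{897} = - \frac{161024}{897}$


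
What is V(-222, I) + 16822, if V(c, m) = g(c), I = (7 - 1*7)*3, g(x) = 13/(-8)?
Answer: 134563/8 ≈ 16820.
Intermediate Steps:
g(x) = -13/8 (g(x) = 13*(-⅛) = -13/8)
I = 0 (I = (7 - 7)*3 = 0*3 = 0)
V(c, m) = -13/8
V(-222, I) + 16822 = -13/8 + 16822 = 134563/8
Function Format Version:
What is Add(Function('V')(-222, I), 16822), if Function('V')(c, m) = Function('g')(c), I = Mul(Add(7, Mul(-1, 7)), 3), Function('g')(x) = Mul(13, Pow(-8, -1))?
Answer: Rational(134563, 8) ≈ 16820.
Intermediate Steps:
Function('g')(x) = Rational(-13, 8) (Function('g')(x) = Mul(13, Rational(-1, 8)) = Rational(-13, 8))
I = 0 (I = Mul(Add(7, -7), 3) = Mul(0, 3) = 0)
Function('V')(c, m) = Rational(-13, 8)
Add(Function('V')(-222, I), 16822) = Add(Rational(-13, 8), 16822) = Rational(134563, 8)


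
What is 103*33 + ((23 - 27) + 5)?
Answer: 3400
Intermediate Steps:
103*33 + ((23 - 27) + 5) = 3399 + (-4 + 5) = 3399 + 1 = 3400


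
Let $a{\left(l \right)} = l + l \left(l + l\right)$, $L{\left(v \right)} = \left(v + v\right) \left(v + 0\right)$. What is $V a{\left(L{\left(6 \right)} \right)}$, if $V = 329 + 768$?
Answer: $11452680$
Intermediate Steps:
$L{\left(v \right)} = 2 v^{2}$ ($L{\left(v \right)} = 2 v v = 2 v^{2}$)
$a{\left(l \right)} = l + 2 l^{2}$ ($a{\left(l \right)} = l + l 2 l = l + 2 l^{2}$)
$V = 1097$
$V a{\left(L{\left(6 \right)} \right)} = 1097 \cdot 2 \cdot 6^{2} \left(1 + 2 \cdot 2 \cdot 6^{2}\right) = 1097 \cdot 2 \cdot 36 \left(1 + 2 \cdot 2 \cdot 36\right) = 1097 \cdot 72 \left(1 + 2 \cdot 72\right) = 1097 \cdot 72 \left(1 + 144\right) = 1097 \cdot 72 \cdot 145 = 1097 \cdot 10440 = 11452680$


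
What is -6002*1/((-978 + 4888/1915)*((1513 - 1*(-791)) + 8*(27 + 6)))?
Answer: 5746915/2398488888 ≈ 0.0023961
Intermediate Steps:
-6002*1/((-978 + 4888/1915)*((1513 - 1*(-791)) + 8*(27 + 6))) = -6002*1/((-978 + 4888*(1/1915))*((1513 + 791) + 8*33)) = -6002*1/((-978 + 4888/1915)*(2304 + 264)) = -6002/((-1867982/1915*2568)) = -6002/(-4796977776/1915) = -6002*(-1915/4796977776) = 5746915/2398488888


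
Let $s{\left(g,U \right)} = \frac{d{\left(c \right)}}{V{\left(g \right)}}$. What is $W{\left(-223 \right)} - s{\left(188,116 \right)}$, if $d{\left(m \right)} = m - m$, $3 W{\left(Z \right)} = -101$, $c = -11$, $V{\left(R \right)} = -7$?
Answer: $- \frac{101}{3} \approx -33.667$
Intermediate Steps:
$W{\left(Z \right)} = - \frac{101}{3}$ ($W{\left(Z \right)} = \frac{1}{3} \left(-101\right) = - \frac{101}{3}$)
$d{\left(m \right)} = 0$
$s{\left(g,U \right)} = 0$ ($s{\left(g,U \right)} = \frac{0}{-7} = 0 \left(- \frac{1}{7}\right) = 0$)
$W{\left(-223 \right)} - s{\left(188,116 \right)} = - \frac{101}{3} - 0 = - \frac{101}{3} + 0 = - \frac{101}{3}$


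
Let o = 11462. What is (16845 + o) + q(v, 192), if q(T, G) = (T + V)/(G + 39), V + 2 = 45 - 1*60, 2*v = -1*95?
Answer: 4359235/154 ≈ 28307.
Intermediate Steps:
v = -95/2 (v = (-1*95)/2 = (½)*(-95) = -95/2 ≈ -47.500)
V = -17 (V = -2 + (45 - 1*60) = -2 + (45 - 60) = -2 - 15 = -17)
q(T, G) = (-17 + T)/(39 + G) (q(T, G) = (T - 17)/(G + 39) = (-17 + T)/(39 + G))
(16845 + o) + q(v, 192) = (16845 + 11462) + (-17 - 95/2)/(39 + 192) = 28307 - 129/2/231 = 28307 + (1/231)*(-129/2) = 28307 - 43/154 = 4359235/154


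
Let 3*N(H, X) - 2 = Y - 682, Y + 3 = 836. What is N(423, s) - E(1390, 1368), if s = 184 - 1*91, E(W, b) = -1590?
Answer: 1641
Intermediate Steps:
s = 93 (s = 184 - 91 = 93)
Y = 833 (Y = -3 + 836 = 833)
N(H, X) = 51 (N(H, X) = ⅔ + (833 - 682)/3 = ⅔ + (⅓)*151 = ⅔ + 151/3 = 51)
N(423, s) - E(1390, 1368) = 51 - 1*(-1590) = 51 + 1590 = 1641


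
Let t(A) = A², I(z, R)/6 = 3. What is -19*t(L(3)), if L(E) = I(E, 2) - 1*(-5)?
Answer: -10051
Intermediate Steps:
I(z, R) = 18 (I(z, R) = 6*3 = 18)
L(E) = 23 (L(E) = 18 - 1*(-5) = 18 + 5 = 23)
-19*t(L(3)) = -19*23² = -19*529 = -10051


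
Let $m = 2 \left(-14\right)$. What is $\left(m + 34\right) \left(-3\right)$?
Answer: $-18$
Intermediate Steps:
$m = -28$
$\left(m + 34\right) \left(-3\right) = \left(-28 + 34\right) \left(-3\right) = 6 \left(-3\right) = -18$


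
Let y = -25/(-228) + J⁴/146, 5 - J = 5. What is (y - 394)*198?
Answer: -2963631/38 ≈ -77990.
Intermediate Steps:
J = 0 (J = 5 - 1*5 = 5 - 5 = 0)
y = 25/228 (y = -25/(-228) + 0⁴/146 = -25*(-1/228) + 0*(1/146) = 25/228 + 0 = 25/228 ≈ 0.10965)
(y - 394)*198 = (25/228 - 394)*198 = -89807/228*198 = -2963631/38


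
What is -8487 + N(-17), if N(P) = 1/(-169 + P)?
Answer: -1578583/186 ≈ -8487.0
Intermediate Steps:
-8487 + N(-17) = -8487 + 1/(-169 - 17) = -8487 + 1/(-186) = -8487 - 1/186 = -1578583/186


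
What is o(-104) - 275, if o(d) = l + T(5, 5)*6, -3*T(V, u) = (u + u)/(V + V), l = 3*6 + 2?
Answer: -257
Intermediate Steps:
l = 20 (l = 18 + 2 = 20)
T(V, u) = -u/(3*V) (T(V, u) = -(u + u)/(3*(V + V)) = -2*u/(3*(2*V)) = -2*u*1/(2*V)/3 = -u/(3*V))
o(d) = 18 (o(d) = 20 - ⅓*5/5*6 = 20 - ⅓*5*⅕*6 = 20 - ⅓*6 = 20 - 2 = 18)
o(-104) - 275 = 18 - 275 = -257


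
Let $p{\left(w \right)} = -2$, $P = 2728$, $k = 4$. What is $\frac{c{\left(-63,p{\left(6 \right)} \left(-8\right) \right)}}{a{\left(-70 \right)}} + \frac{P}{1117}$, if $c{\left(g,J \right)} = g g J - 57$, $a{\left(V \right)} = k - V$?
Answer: $\frac{71072171}{82658} \approx 859.83$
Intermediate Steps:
$a{\left(V \right)} = 4 - V$
$c{\left(g,J \right)} = -57 + J g^{2}$ ($c{\left(g,J \right)} = g^{2} J - 57 = J g^{2} - 57 = -57 + J g^{2}$)
$\frac{c{\left(-63,p{\left(6 \right)} \left(-8\right) \right)}}{a{\left(-70 \right)}} + \frac{P}{1117} = \frac{-57 + \left(-2\right) \left(-8\right) \left(-63\right)^{2}}{4 - -70} + \frac{2728}{1117} = \frac{-57 + 16 \cdot 3969}{4 + 70} + 2728 \cdot \frac{1}{1117} = \frac{-57 + 63504}{74} + \frac{2728}{1117} = 63447 \cdot \frac{1}{74} + \frac{2728}{1117} = \frac{63447}{74} + \frac{2728}{1117} = \frac{71072171}{82658}$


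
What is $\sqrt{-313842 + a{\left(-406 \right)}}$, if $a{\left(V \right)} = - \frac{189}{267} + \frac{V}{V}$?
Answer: $\frac{2 i \sqrt{621485042}}{89} \approx 560.22 i$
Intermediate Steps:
$a{\left(V \right)} = \frac{26}{89}$ ($a{\left(V \right)} = \left(-189\right) \frac{1}{267} + 1 = - \frac{63}{89} + 1 = \frac{26}{89}$)
$\sqrt{-313842 + a{\left(-406 \right)}} = \sqrt{-313842 + \frac{26}{89}} = \sqrt{- \frac{27931912}{89}} = \frac{2 i \sqrt{621485042}}{89}$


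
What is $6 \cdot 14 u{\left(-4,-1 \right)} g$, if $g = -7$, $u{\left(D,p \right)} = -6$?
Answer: $3528$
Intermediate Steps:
$6 \cdot 14 u{\left(-4,-1 \right)} g = 6 \cdot 14 \left(-6\right) \left(-7\right) = 84 \left(-6\right) \left(-7\right) = \left(-504\right) \left(-7\right) = 3528$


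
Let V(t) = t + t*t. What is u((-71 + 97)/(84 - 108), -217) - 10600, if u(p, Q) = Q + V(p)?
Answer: -1557635/144 ≈ -10817.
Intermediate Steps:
V(t) = t + t²
u(p, Q) = Q + p*(1 + p)
u((-71 + 97)/(84 - 108), -217) - 10600 = (-217 + ((-71 + 97)/(84 - 108))*(1 + (-71 + 97)/(84 - 108))) - 10600 = (-217 + (26/(-24))*(1 + 26/(-24))) - 10600 = (-217 + (26*(-1/24))*(1 + 26*(-1/24))) - 10600 = (-217 - 13*(1 - 13/12)/12) - 10600 = (-217 - 13/12*(-1/12)) - 10600 = (-217 + 13/144) - 10600 = -31235/144 - 10600 = -1557635/144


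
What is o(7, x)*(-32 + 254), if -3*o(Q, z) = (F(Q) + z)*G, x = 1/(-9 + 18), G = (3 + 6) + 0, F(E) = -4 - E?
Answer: 7252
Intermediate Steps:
G = 9 (G = 9 + 0 = 9)
x = ⅑ (x = 1/9 = ⅑ ≈ 0.11111)
o(Q, z) = 12 - 3*z + 3*Q (o(Q, z) = -((-4 - Q) + z)*9/3 = -(-4 + z - Q)*9/3 = -(-36 - 9*Q + 9*z)/3 = 12 - 3*z + 3*Q)
o(7, x)*(-32 + 254) = (12 - 3*⅑ + 3*7)*(-32 + 254) = (12 - ⅓ + 21)*222 = (98/3)*222 = 7252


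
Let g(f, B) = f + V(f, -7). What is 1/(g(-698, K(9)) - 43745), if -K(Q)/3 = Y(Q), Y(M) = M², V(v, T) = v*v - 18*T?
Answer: 1/442887 ≈ 2.2579e-6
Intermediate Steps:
V(v, T) = v² - 18*T
K(Q) = -3*Q²
g(f, B) = 126 + f + f² (g(f, B) = f + (f² - 18*(-7)) = f + (f² + 126) = f + (126 + f²) = 126 + f + f²)
1/(g(-698, K(9)) - 43745) = 1/((126 - 698 + (-698)²) - 43745) = 1/((126 - 698 + 487204) - 43745) = 1/(486632 - 43745) = 1/442887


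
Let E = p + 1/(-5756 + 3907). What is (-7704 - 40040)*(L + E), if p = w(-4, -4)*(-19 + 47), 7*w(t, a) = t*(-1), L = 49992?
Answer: -4414638981504/1849 ≈ -2.3876e+9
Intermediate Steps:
w(t, a) = -t/7 (w(t, a) = (t*(-1))/7 = (-t)/7 = -t/7)
p = 16 (p = (-⅐*(-4))*(-19 + 47) = (4/7)*28 = 16)
E = 29583/1849 (E = 16 + 1/(-5756 + 3907) = 16 + 1/(-1849) = 16 - 1/1849 = 29583/1849 ≈ 15.999)
(-7704 - 40040)*(L + E) = (-7704 - 40040)*(49992 + 29583/1849) = -47744*92464791/1849 = -4414638981504/1849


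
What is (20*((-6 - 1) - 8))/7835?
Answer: -60/1567 ≈ -0.038290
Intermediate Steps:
(20*((-6 - 1) - 8))/7835 = (20*(-7 - 8))*(1/7835) = (20*(-15))*(1/7835) = -300*1/7835 = -60/1567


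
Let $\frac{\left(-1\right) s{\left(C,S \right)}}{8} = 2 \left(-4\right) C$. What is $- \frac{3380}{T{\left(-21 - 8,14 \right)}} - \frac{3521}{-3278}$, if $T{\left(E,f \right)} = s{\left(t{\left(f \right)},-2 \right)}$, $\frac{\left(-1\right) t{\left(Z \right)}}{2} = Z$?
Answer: $\frac{2173659}{734272} \approx 2.9603$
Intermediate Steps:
$t{\left(Z \right)} = - 2 Z$
$s{\left(C,S \right)} = 64 C$ ($s{\left(C,S \right)} = - 8 \cdot 2 \left(-4\right) C = - 8 \left(- 8 C\right) = 64 C$)
$T{\left(E,f \right)} = - 128 f$ ($T{\left(E,f \right)} = 64 \left(- 2 f\right) = - 128 f$)
$- \frac{3380}{T{\left(-21 - 8,14 \right)}} - \frac{3521}{-3278} = - \frac{3380}{\left(-128\right) 14} - \frac{3521}{-3278} = - \frac{3380}{-1792} - - \frac{3521}{3278} = \left(-3380\right) \left(- \frac{1}{1792}\right) + \frac{3521}{3278} = \frac{845}{448} + \frac{3521}{3278} = \frac{2173659}{734272}$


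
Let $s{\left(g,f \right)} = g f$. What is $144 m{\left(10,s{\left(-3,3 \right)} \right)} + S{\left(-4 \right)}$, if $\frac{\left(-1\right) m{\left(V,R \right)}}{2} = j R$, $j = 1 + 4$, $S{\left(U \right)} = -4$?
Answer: $12956$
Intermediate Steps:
$s{\left(g,f \right)} = f g$
$j = 5$
$m{\left(V,R \right)} = - 10 R$ ($m{\left(V,R \right)} = - 2 \cdot 5 R = - 10 R$)
$144 m{\left(10,s{\left(-3,3 \right)} \right)} + S{\left(-4 \right)} = 144 \left(- 10 \cdot 3 \left(-3\right)\right) - 4 = 144 \left(\left(-10\right) \left(-9\right)\right) - 4 = 144 \cdot 90 - 4 = 12960 - 4 = 12956$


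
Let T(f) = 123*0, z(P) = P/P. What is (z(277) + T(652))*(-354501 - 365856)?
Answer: -720357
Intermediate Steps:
z(P) = 1
T(f) = 0
(z(277) + T(652))*(-354501 - 365856) = (1 + 0)*(-354501 - 365856) = 1*(-720357) = -720357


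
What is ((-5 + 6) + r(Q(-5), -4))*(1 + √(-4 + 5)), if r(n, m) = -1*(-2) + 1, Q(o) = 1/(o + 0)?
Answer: 8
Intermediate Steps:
Q(o) = 1/o
r(n, m) = 3 (r(n, m) = 2 + 1 = 3)
((-5 + 6) + r(Q(-5), -4))*(1 + √(-4 + 5)) = ((-5 + 6) + 3)*(1 + √(-4 + 5)) = (1 + 3)*(1 + √1) = 4*(1 + 1) = 4*2 = 8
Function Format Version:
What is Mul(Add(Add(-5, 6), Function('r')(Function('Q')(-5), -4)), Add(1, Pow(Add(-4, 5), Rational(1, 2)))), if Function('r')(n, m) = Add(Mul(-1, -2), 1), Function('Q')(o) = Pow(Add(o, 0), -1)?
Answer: 8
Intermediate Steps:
Function('Q')(o) = Pow(o, -1)
Function('r')(n, m) = 3 (Function('r')(n, m) = Add(2, 1) = 3)
Mul(Add(Add(-5, 6), Function('r')(Function('Q')(-5), -4)), Add(1, Pow(Add(-4, 5), Rational(1, 2)))) = Mul(Add(Add(-5, 6), 3), Add(1, Pow(Add(-4, 5), Rational(1, 2)))) = Mul(Add(1, 3), Add(1, Pow(1, Rational(1, 2)))) = Mul(4, Add(1, 1)) = Mul(4, 2) = 8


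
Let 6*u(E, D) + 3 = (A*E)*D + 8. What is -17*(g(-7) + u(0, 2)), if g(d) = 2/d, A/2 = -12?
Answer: -391/42 ≈ -9.3095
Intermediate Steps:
A = -24 (A = 2*(-12) = -24)
u(E, D) = ⅚ - 4*D*E (u(E, D) = -½ + ((-24*E)*D + 8)/6 = -½ + (-24*D*E + 8)/6 = -½ + (8 - 24*D*E)/6 = -½ + (4/3 - 4*D*E) = ⅚ - 4*D*E)
-17*(g(-7) + u(0, 2)) = -17*(2/(-7) + (⅚ - 4*2*0)) = -17*(2*(-⅐) + (⅚ + 0)) = -17*(-2/7 + ⅚) = -17*23/42 = -391/42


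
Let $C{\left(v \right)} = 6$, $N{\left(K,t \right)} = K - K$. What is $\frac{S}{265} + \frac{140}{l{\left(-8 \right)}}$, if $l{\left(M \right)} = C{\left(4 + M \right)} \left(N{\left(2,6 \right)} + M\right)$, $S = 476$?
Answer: $- \frac{3563}{3180} \approx -1.1204$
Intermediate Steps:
$N{\left(K,t \right)} = 0$
$l{\left(M \right)} = 6 M$ ($l{\left(M \right)} = 6 \left(0 + M\right) = 6 M$)
$\frac{S}{265} + \frac{140}{l{\left(-8 \right)}} = \frac{476}{265} + \frac{140}{6 \left(-8\right)} = 476 \cdot \frac{1}{265} + \frac{140}{-48} = \frac{476}{265} + 140 \left(- \frac{1}{48}\right) = \frac{476}{265} - \frac{35}{12} = - \frac{3563}{3180}$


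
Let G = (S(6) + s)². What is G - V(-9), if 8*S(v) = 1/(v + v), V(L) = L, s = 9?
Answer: 831169/9216 ≈ 90.188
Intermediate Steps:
S(v) = 1/(16*v) (S(v) = 1/(8*(v + v)) = 1/(8*((2*v))) = (1/(2*v))/8 = 1/(16*v))
G = 748225/9216 (G = ((1/16)/6 + 9)² = ((1/16)*(⅙) + 9)² = (1/96 + 9)² = (865/96)² = 748225/9216 ≈ 81.188)
G - V(-9) = 748225/9216 - 1*(-9) = 748225/9216 + 9 = 831169/9216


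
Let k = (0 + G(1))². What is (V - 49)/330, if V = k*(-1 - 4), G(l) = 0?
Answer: -49/330 ≈ -0.14848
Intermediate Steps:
k = 0 (k = (0 + 0)² = 0² = 0)
V = 0 (V = 0*(-1 - 4) = 0*(-5) = 0)
(V - 49)/330 = (0 - 49)/330 = -49*1/330 = -49/330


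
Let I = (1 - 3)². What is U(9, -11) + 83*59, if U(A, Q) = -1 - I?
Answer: 4892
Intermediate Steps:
I = 4 (I = (-2)² = 4)
U(A, Q) = -5 (U(A, Q) = -1 - 1*4 = -1 - 4 = -5)
U(9, -11) + 83*59 = -5 + 83*59 = -5 + 4897 = 4892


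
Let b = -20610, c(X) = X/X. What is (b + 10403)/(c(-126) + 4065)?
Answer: -10207/4066 ≈ -2.5103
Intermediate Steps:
c(X) = 1
(b + 10403)/(c(-126) + 4065) = (-20610 + 10403)/(1 + 4065) = -10207/4066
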